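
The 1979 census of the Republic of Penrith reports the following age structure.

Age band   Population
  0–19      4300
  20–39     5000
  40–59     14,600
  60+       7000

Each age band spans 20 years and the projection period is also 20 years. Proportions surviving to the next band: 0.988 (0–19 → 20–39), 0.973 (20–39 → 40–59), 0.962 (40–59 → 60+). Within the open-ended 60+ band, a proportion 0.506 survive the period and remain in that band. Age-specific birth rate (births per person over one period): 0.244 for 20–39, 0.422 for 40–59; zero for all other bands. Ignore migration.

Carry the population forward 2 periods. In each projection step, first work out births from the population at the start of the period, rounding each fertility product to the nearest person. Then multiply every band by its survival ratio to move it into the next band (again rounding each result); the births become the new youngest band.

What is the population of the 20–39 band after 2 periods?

[period 1]
Births: 5000 × 0.244 = 1220 ; 14600 × 0.422 = 6161 → total 7381
20–39: 4300 × 0.988 = 4248
40–59: 5000 × 0.973 = 4865
60+: 14600 × 0.962 + 7000 × 0.506 = 14045 + 3542 = 17587
End of period: [7381, 4248, 4865, 17587]
[period 2]
Births: 4248 × 0.244 = 1037 ; 4865 × 0.422 = 2053 → total 3090
20–39: 7381 × 0.988 = 7292
40–59: 4248 × 0.973 = 4133
60+: 4865 × 0.962 + 17587 × 0.506 = 4680 + 8899 = 13579
End of period: [3090, 7292, 4133, 13579]

7292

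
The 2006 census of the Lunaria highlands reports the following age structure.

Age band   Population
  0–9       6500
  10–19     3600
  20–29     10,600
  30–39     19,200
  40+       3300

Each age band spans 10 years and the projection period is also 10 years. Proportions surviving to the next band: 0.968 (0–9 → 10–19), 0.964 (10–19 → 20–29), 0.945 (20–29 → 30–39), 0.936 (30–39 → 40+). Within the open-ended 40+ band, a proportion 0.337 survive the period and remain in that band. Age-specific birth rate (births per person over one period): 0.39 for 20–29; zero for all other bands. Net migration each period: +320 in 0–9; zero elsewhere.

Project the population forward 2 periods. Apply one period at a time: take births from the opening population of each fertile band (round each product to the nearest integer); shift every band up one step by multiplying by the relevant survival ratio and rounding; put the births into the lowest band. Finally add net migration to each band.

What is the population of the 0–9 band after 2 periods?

1673

[period 1]
Births: 10600 * 0.39 = 4134
10–19: 6500 * 0.968 = 6292
20–29: 3600 * 0.964 = 3470
30–39: 10600 * 0.945 = 10017
40+: 19200 * 0.936 + 3300 * 0.337 = 17971 + 1112 = 19083
Net migration: 0–9 + 320 → 4454
→ [4454, 6292, 3470, 10017, 19083]
[period 2]
Births: 3470 * 0.39 = 1353
10–19: 4454 * 0.968 = 4311
20–29: 6292 * 0.964 = 6065
30–39: 3470 * 0.945 = 3279
40+: 10017 * 0.936 + 19083 * 0.337 = 9376 + 6431 = 15807
Net migration: 0–9 + 320 → 1673
→ [1673, 4311, 6065, 3279, 15807]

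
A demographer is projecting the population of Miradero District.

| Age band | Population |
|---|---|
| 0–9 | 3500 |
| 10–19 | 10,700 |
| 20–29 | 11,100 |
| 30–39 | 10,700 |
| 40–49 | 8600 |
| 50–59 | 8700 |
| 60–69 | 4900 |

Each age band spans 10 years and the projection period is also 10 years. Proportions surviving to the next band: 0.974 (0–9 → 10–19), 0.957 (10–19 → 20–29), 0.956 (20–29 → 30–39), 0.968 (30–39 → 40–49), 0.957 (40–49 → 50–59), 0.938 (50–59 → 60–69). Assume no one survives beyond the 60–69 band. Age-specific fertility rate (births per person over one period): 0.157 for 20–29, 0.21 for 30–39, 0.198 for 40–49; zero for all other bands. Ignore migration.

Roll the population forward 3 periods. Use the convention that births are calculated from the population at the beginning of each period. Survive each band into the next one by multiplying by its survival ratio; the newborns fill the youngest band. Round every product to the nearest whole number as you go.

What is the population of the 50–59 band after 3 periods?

9830

— Period 1 —
Births: 11100 * 0.157 = 1743  |  10700 * 0.21 = 2247  |  8600 * 0.198 = 1703 ⇒ total 5693
10–19: 3500 * 0.974 = 3409
20–29: 10700 * 0.957 = 10240
30–39: 11100 * 0.956 = 10612
40–49: 10700 * 0.968 = 10358
50–59: 8600 * 0.957 = 8230
60–69: 8700 * 0.938 = 8161
→ [5693, 3409, 10240, 10612, 10358, 8230, 8161]
— Period 2 —
Births: 10240 * 0.157 = 1608  |  10612 * 0.21 = 2229  |  10358 * 0.198 = 2051 ⇒ total 5888
10–19: 5693 * 0.974 = 5545
20–29: 3409 * 0.957 = 3262
30–39: 10240 * 0.956 = 9789
40–49: 10612 * 0.968 = 10272
50–59: 10358 * 0.957 = 9913
60–69: 8230 * 0.938 = 7720
→ [5888, 5545, 3262, 9789, 10272, 9913, 7720]
— Period 3 —
Births: 3262 * 0.157 = 512  |  9789 * 0.21 = 2056  |  10272 * 0.198 = 2034 ⇒ total 4602
10–19: 5888 * 0.974 = 5735
20–29: 5545 * 0.957 = 5307
30–39: 3262 * 0.956 = 3118
40–49: 9789 * 0.968 = 9476
50–59: 10272 * 0.957 = 9830
60–69: 9913 * 0.938 = 9298
→ [4602, 5735, 5307, 3118, 9476, 9830, 9298]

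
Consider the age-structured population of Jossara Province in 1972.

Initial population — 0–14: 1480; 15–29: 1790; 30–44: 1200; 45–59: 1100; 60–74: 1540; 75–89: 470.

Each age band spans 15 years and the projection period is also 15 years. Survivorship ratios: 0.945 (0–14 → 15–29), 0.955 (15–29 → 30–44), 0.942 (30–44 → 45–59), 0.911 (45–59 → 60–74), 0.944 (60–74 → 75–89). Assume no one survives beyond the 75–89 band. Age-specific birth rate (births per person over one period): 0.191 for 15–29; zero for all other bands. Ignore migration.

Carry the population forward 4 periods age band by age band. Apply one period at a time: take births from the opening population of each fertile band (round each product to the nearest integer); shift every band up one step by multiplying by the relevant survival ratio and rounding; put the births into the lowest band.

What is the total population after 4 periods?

[period 1]
Births: 1790 × 0.191 = 342
15–29: 1480 × 0.945 = 1399
30–44: 1790 × 0.955 = 1709
45–59: 1200 × 0.942 = 1130
60–74: 1100 × 0.911 = 1002
75–89: 1540 × 0.944 = 1454
Population now: 0–14=342, 15–29=1399, 30–44=1709, 45–59=1130, 60–74=1002, 75–89=1454
[period 2]
Births: 1399 × 0.191 = 267
15–29: 342 × 0.945 = 323
30–44: 1399 × 0.955 = 1336
45–59: 1709 × 0.942 = 1610
60–74: 1130 × 0.911 = 1029
75–89: 1002 × 0.944 = 946
Population now: 0–14=267, 15–29=323, 30–44=1336, 45–59=1610, 60–74=1029, 75–89=946
[period 3]
Births: 323 × 0.191 = 62
15–29: 267 × 0.945 = 252
30–44: 323 × 0.955 = 308
45–59: 1336 × 0.942 = 1259
60–74: 1610 × 0.911 = 1467
75–89: 1029 × 0.944 = 971
Population now: 0–14=62, 15–29=252, 30–44=308, 45–59=1259, 60–74=1467, 75–89=971
[period 4]
Births: 252 × 0.191 = 48
15–29: 62 × 0.945 = 59
30–44: 252 × 0.955 = 241
45–59: 308 × 0.942 = 290
60–74: 1259 × 0.911 = 1147
75–89: 1467 × 0.944 = 1385
Population now: 0–14=48, 15–29=59, 30–44=241, 45–59=290, 60–74=1147, 75–89=1385
Total after period 4: 48 + 59 + 241 + 290 + 1147 + 1385 = 3170

3170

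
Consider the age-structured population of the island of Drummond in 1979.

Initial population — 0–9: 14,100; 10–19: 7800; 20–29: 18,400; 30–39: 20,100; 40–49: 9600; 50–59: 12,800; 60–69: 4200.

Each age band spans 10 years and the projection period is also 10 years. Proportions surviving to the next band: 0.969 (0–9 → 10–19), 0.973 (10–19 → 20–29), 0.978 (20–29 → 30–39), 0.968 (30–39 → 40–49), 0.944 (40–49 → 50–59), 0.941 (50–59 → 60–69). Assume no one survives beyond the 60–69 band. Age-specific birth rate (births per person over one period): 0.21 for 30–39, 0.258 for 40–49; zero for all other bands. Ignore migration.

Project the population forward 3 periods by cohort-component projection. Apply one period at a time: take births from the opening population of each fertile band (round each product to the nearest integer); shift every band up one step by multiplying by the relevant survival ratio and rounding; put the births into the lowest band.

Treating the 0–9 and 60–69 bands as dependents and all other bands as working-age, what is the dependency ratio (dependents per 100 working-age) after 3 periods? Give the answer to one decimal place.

Period 1:
Births: 20100 * 0.21 = 4221 ; 9600 * 0.258 = 2477 → 6698
10–19: 14100 * 0.969 = 13663
20–29: 7800 * 0.973 = 7589
30–39: 18400 * 0.978 = 17995
40–49: 20100 * 0.968 = 19457
50–59: 9600 * 0.944 = 9062
60–69: 12800 * 0.941 = 12045
Population now: 0–9=6698, 10–19=13663, 20–29=7589, 30–39=17995, 40–49=19457, 50–59=9062, 60–69=12045
Period 2:
Births: 17995 * 0.21 = 3779 ; 19457 * 0.258 = 5020 → 8799
10–19: 6698 * 0.969 = 6490
20–29: 13663 * 0.973 = 13294
30–39: 7589 * 0.978 = 7422
40–49: 17995 * 0.968 = 17419
50–59: 19457 * 0.944 = 18367
60–69: 9062 * 0.941 = 8527
Population now: 0–9=8799, 10–19=6490, 20–29=13294, 30–39=7422, 40–49=17419, 50–59=18367, 60–69=8527
Period 3:
Births: 7422 * 0.21 = 1559 ; 17419 * 0.258 = 4494 → 6053
10–19: 8799 * 0.969 = 8526
20–29: 6490 * 0.973 = 6315
30–39: 13294 * 0.978 = 13002
40–49: 7422 * 0.968 = 7184
50–59: 17419 * 0.944 = 16444
60–69: 18367 * 0.941 = 17283
Population now: 0–9=6053, 10–19=8526, 20–29=6315, 30–39=13002, 40–49=7184, 50–59=16444, 60–69=17283
Dependents (band 0–9 + band 60–69) = 6053 + 17283 = 23336; working-age = 51471; ratio = 23336/51471 × 100 = 45.3

45.3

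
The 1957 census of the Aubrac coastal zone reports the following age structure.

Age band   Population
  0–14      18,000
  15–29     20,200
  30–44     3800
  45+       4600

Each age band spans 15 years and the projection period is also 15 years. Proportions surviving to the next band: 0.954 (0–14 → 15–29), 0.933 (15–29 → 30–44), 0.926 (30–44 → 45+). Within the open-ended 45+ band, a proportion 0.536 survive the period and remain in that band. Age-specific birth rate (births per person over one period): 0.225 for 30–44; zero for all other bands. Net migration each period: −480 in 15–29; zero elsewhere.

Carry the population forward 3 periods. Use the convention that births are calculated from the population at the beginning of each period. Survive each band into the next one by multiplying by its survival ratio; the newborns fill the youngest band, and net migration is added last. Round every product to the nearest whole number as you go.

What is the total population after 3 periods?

32879

Period 1.
Births: 3800 × 0.225 = 855
15–29: 18000 × 0.954 = 17172
30–44: 20200 × 0.933 = 18847
45+: 3800 × 0.926 + 4600 × 0.536 = 3519 + 2466 = 5985
Net migration: 15–29 − 480 → 16692
End of period: [855, 16692, 18847, 5985]
Period 2.
Births: 18847 × 0.225 = 4241
15–29: 855 × 0.954 = 816
30–44: 16692 × 0.933 = 15574
45+: 18847 × 0.926 + 5985 × 0.536 = 17452 + 3208 = 20660
Net migration: 15–29 − 480 → 336
End of period: [4241, 336, 15574, 20660]
Period 3.
Births: 15574 × 0.225 = 3504
15–29: 4241 × 0.954 = 4046
30–44: 336 × 0.933 = 313
45+: 15574 × 0.926 + 20660 × 0.536 = 14422 + 11074 = 25496
Net migration: 15–29 − 480 → 3566
End of period: [3504, 3566, 313, 25496]
Total after period 3: 3504 + 3566 + 313 + 25496 = 32879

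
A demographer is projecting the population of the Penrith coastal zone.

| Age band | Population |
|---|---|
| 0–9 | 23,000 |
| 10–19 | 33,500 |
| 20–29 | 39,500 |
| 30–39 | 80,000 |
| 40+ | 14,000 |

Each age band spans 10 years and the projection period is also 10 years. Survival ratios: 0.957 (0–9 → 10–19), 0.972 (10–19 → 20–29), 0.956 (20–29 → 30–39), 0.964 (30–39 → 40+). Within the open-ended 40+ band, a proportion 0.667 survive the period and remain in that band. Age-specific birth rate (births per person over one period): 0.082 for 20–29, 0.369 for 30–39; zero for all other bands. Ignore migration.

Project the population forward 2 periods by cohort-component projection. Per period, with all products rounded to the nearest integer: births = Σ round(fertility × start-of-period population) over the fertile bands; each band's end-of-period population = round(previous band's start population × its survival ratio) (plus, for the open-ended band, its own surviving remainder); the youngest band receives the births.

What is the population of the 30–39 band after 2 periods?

31129

After projecting period 1:
Births: 39500 × 0.082 = 3239, 80000 × 0.369 = 29520 → 32759
10–19: 23000 × 0.957 = 22011
20–29: 33500 × 0.972 = 32562
30–39: 39500 × 0.956 = 37762
40+: 80000 × 0.964 + 14000 × 0.667 = 77120 + 9338 = 86458
Population now: 0–9=32759, 10–19=22011, 20–29=32562, 30–39=37762, 40+=86458
After projecting period 2:
Births: 32562 × 0.082 = 2670, 37762 × 0.369 = 13934 → 16604
10–19: 32759 × 0.957 = 31350
20–29: 22011 × 0.972 = 21395
30–39: 32562 × 0.956 = 31129
40+: 37762 × 0.964 + 86458 × 0.667 = 36403 + 57667 = 94070
Population now: 0–9=16604, 10–19=31350, 20–29=21395, 30–39=31129, 40+=94070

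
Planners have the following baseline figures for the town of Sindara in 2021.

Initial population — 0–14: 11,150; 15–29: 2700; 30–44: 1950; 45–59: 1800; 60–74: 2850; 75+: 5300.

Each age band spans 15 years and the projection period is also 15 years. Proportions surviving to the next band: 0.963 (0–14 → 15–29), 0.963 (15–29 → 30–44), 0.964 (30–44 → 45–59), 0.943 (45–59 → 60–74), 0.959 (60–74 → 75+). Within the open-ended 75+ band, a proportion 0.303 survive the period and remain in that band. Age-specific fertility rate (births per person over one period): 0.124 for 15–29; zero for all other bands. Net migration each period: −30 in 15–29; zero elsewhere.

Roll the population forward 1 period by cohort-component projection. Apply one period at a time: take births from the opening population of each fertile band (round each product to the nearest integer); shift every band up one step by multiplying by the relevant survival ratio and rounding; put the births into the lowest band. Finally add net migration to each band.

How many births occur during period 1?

335

Call the groups 1 to 6, youngest first.
— Period 1 —
Births: 2700 * 0.124 = 335
Group 2: 11150 * 0.963 = 10737
Group 3: 2700 * 0.963 = 2600
Group 4: 1950 * 0.964 = 1880
Group 5: 1800 * 0.943 = 1697
Group 6: 2850 * 0.959 + 5300 * 0.303 = 2733 + 1606 = 4339
Net migration: Group 2 − 30 → 10707
Population now: 0–14=335, 15–29=10707, 30–44=2600, 45–59=1880, 60–74=1697, 75+=4339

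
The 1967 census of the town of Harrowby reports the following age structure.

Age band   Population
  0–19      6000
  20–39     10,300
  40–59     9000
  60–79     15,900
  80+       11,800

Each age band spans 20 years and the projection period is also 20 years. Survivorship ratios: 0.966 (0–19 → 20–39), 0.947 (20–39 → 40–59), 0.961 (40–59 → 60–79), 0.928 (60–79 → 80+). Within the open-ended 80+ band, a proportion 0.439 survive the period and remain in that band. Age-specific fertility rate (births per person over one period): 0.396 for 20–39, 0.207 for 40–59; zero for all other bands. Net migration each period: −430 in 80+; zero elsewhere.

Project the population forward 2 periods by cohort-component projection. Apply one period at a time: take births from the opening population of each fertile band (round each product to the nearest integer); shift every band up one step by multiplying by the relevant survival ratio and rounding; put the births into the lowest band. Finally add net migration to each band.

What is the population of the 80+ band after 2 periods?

Call the groups 1 to 5, youngest first.
— Period 1 —
Births: 10300 × 0.396 = 4079 ; 9000 × 0.207 = 1863 → 5942
Group 2: 6000 × 0.966 = 5796
Group 3: 10300 × 0.947 = 9754
Group 4: 9000 × 0.961 = 8649
Group 5: 15900 × 0.928 + 11800 × 0.439 = 14755 + 5180 = 19935
Net migration: Group 5 − 430 → 19505
Population now: 0–19=5942, 20–39=5796, 40–59=9754, 60–79=8649, 80+=19505
— Period 2 —
Births: 5796 × 0.396 = 2295 ; 9754 × 0.207 = 2019 → 4314
Group 2: 5942 × 0.966 = 5740
Group 3: 5796 × 0.947 = 5489
Group 4: 9754 × 0.961 = 9374
Group 5: 8649 × 0.928 + 19505 × 0.439 = 8026 + 8563 = 16589
Net migration: Group 5 − 430 → 16159
Population now: 0–19=4314, 20–39=5740, 40–59=5489, 60–79=9374, 80+=16159

16159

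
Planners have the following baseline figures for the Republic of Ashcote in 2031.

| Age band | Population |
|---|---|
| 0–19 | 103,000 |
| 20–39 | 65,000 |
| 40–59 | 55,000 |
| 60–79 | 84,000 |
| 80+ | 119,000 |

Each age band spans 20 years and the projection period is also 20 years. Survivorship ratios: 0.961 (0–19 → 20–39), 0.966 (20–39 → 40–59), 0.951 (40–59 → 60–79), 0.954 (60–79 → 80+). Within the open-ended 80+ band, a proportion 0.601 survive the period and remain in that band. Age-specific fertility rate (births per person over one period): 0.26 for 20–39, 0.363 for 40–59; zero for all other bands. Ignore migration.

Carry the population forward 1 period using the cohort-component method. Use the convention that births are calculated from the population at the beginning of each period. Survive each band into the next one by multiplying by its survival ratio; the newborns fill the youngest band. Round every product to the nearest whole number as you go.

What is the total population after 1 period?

402598

Numbering the groups 1..5 from youngest to oldest:
[period 1]
Births: 65000 × 0.26 = 16900, 55000 × 0.363 = 19965 ⇒ total 36865
Group 2: 103000 × 0.961 = 98983
Group 3: 65000 × 0.966 = 62790
Group 4: 55000 × 0.951 = 52305
Group 5: 84000 × 0.954 + 119000 × 0.601 = 80136 + 71519 = 151655
End of period: [36865, 98983, 62790, 52305, 151655]
Total after period 1: 36865 + 98983 + 62790 + 52305 + 151655 = 402598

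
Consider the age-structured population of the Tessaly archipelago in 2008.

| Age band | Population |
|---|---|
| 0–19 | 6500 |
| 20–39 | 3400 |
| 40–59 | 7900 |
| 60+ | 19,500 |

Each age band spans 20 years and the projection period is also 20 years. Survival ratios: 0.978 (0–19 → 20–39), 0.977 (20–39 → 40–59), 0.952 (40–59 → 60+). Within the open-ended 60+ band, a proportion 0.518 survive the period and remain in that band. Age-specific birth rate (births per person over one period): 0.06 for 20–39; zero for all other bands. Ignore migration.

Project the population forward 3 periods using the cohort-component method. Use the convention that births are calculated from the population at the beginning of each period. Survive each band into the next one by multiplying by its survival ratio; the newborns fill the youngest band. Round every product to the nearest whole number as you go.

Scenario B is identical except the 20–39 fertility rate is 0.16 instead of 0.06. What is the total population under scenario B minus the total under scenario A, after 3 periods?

1020

Call the bands 1 to 4, youngest first.
Period 1:
Births: 3400 × 0.06 = 204
Band 2: 6500 × 0.978 = 6357
Band 3: 3400 × 0.977 = 3322
Band 4: 7900 × 0.952 + 19500 × 0.518 = 7521 + 10101 = 17622
→ [204, 6357, 3322, 17622]
Period 2:
Births: 6357 × 0.06 = 381
Band 2: 204 × 0.978 = 200
Band 3: 6357 × 0.977 = 6211
Band 4: 3322 × 0.952 + 17622 × 0.518 = 3163 + 9128 = 12291
→ [381, 200, 6211, 12291]
Period 3:
Births: 200 × 0.06 = 12
Band 2: 381 × 0.978 = 373
Band 3: 200 × 0.977 = 195
Band 4: 6211 × 0.952 + 12291 × 0.518 = 5913 + 6367 = 12280
→ [12, 373, 195, 12280]
Scenario A total after 3 periods: 12860
Scenario B projection —
Period 1:
Births: 3400 × 0.16 = 544
Band 2: 6500 × 0.978 = 6357
Band 3: 3400 × 0.977 = 3322
Band 4: 7900 × 0.952 + 19500 × 0.518 = 7521 + 10101 = 17622
→ [544, 6357, 3322, 17622]
Period 2:
Births: 6357 × 0.16 = 1017
Band 2: 544 × 0.978 = 532
Band 3: 6357 × 0.977 = 6211
Band 4: 3322 × 0.952 + 17622 × 0.518 = 3163 + 9128 = 12291
→ [1017, 532, 6211, 12291]
Period 3:
Births: 532 × 0.16 = 85
Band 2: 1017 × 0.978 = 995
Band 3: 532 × 0.977 = 520
Band 4: 6211 × 0.952 + 12291 × 0.518 = 5913 + 6367 = 12280
→ [85, 995, 520, 12280]
Scenario B total after 3 periods: 13880
Difference B − A = 13880 − 12860 = 1020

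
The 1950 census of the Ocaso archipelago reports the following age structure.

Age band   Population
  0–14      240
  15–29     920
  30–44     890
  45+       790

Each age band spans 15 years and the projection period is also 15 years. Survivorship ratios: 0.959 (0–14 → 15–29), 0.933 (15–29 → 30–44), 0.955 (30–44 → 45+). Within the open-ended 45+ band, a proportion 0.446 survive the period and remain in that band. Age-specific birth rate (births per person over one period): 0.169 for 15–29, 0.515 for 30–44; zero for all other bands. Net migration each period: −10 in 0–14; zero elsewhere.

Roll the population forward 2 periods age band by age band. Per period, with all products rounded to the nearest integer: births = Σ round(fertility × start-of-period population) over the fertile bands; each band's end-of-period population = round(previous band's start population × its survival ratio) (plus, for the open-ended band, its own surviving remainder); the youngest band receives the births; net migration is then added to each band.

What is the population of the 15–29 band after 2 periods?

578

(Bands numbered youngest = 1 to oldest = 4.)
Period 1:
Births: 920 × 0.169 = 155 ; 890 × 0.515 = 458 → 613
Band 2: 240 × 0.959 = 230
Band 3: 920 × 0.933 = 858
Band 4: 890 × 0.955 + 790 × 0.446 = 850 + 352 = 1202
Net migration: Band 1 − 10 → 603
End of period: [603, 230, 858, 1202]
Period 2:
Births: 230 × 0.169 = 39 ; 858 × 0.515 = 442 → 481
Band 2: 603 × 0.959 = 578
Band 3: 230 × 0.933 = 215
Band 4: 858 × 0.955 + 1202 × 0.446 = 819 + 536 = 1355
Net migration: Band 1 − 10 → 471
End of period: [471, 578, 215, 1355]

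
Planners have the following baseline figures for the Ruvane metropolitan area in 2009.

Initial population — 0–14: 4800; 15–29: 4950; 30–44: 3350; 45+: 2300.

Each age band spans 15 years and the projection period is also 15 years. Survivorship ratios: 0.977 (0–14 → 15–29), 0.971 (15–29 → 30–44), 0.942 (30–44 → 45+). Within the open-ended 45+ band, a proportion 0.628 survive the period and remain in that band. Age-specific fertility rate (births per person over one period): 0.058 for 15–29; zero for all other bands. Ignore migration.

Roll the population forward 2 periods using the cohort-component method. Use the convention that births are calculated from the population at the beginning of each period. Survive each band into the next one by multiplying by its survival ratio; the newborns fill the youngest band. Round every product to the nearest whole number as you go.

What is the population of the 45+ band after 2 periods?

7416

After projecting period 1:
Births: 4950 × 0.058 = 287
15–29: 4800 × 0.977 = 4690
30–44: 4950 × 0.971 = 4806
45+: 3350 × 0.942 + 2300 × 0.628 = 3156 + 1444 = 4600
Population now: 0–14=287, 15–29=4690, 30–44=4806, 45+=4600
After projecting period 2:
Births: 4690 × 0.058 = 272
15–29: 287 × 0.977 = 280
30–44: 4690 × 0.971 = 4554
45+: 4806 × 0.942 + 4600 × 0.628 = 4527 + 2889 = 7416
Population now: 0–14=272, 15–29=280, 30–44=4554, 45+=7416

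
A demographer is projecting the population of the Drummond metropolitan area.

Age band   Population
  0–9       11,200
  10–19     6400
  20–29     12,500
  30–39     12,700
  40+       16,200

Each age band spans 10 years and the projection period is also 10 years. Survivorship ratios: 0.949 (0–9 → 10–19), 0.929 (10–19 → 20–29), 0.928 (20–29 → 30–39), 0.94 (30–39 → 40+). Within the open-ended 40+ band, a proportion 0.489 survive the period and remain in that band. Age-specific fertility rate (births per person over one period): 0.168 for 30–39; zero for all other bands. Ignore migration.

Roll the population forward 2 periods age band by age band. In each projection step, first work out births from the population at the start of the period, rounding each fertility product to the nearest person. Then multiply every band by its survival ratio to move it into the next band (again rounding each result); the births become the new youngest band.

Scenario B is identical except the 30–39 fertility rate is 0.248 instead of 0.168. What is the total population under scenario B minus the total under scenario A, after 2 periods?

1892

(Bands numbered youngest = 1 to oldest = 5.)
[period 1]
Births: 12700 * 0.168 = 2134
Band 2: 11200 * 0.949 = 10629
Band 3: 6400 * 0.929 = 5946
Band 4: 12500 * 0.928 = 11600
Band 5: 12700 * 0.94 + 16200 * 0.489 = 11938 + 7922 = 19860
Population now: 0–9=2134, 10–19=10629, 20–29=5946, 30–39=11600, 40+=19860
[period 2]
Births: 11600 * 0.168 = 1949
Band 2: 2134 * 0.949 = 2025
Band 3: 10629 * 0.929 = 9874
Band 4: 5946 * 0.928 = 5518
Band 5: 11600 * 0.94 + 19860 * 0.489 = 10904 + 9712 = 20616
Population now: 0–9=1949, 10–19=2025, 20–29=9874, 30–39=5518, 40+=20616
Scenario A total after 2 periods: 39982
Scenario B projection —
[period 1]
Births: 12700 * 0.248 = 3150
Band 2: 11200 * 0.949 = 10629
Band 3: 6400 * 0.929 = 5946
Band 4: 12500 * 0.928 = 11600
Band 5: 12700 * 0.94 + 16200 * 0.489 = 11938 + 7922 = 19860
Population now: 0–9=3150, 10–19=10629, 20–29=5946, 30–39=11600, 40+=19860
[period 2]
Births: 11600 * 0.248 = 2877
Band 2: 3150 * 0.949 = 2989
Band 3: 10629 * 0.929 = 9874
Band 4: 5946 * 0.928 = 5518
Band 5: 11600 * 0.94 + 19860 * 0.489 = 10904 + 9712 = 20616
Population now: 0–9=2877, 10–19=2989, 20–29=9874, 30–39=5518, 40+=20616
Scenario B total after 2 periods: 41874
Difference B − A = 41874 − 39982 = 1892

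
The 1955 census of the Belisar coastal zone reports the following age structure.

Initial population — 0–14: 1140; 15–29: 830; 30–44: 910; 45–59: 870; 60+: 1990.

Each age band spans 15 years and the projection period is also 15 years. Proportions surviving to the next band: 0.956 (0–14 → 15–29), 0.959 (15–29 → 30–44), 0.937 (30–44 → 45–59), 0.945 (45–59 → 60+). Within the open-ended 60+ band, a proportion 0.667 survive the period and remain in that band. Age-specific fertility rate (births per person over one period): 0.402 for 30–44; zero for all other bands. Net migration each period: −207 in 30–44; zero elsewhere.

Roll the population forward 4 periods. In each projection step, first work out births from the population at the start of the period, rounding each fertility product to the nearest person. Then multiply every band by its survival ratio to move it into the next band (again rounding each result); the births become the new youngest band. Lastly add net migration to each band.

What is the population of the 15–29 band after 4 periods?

[period 1]
Births: 910 × 0.402 = 366
15–29: 1140 × 0.956 = 1090
30–44: 830 × 0.959 = 796
45–59: 910 × 0.937 = 853
60+: 870 × 0.945 + 1990 × 0.667 = 822 + 1327 = 2149
Net migration: 30–44 − 207 → 589
→ [366, 1090, 589, 853, 2149]
[period 2]
Births: 589 × 0.402 = 237
15–29: 366 × 0.956 = 350
30–44: 1090 × 0.959 = 1045
45–59: 589 × 0.937 = 552
60+: 853 × 0.945 + 2149 × 0.667 = 806 + 1433 = 2239
Net migration: 30–44 − 207 → 838
→ [237, 350, 838, 552, 2239]
[period 3]
Births: 838 × 0.402 = 337
15–29: 237 × 0.956 = 227
30–44: 350 × 0.959 = 336
45–59: 838 × 0.937 = 785
60+: 552 × 0.945 + 2239 × 0.667 = 522 + 1493 = 2015
Net migration: 30–44 − 207 → 129
→ [337, 227, 129, 785, 2015]
[period 4]
Births: 129 × 0.402 = 52
15–29: 337 × 0.956 = 322
30–44: 227 × 0.959 = 218
45–59: 129 × 0.937 = 121
60+: 785 × 0.945 + 2015 × 0.667 = 742 + 1344 = 2086
Net migration: 30–44 − 207 → 11
→ [52, 322, 11, 121, 2086]

322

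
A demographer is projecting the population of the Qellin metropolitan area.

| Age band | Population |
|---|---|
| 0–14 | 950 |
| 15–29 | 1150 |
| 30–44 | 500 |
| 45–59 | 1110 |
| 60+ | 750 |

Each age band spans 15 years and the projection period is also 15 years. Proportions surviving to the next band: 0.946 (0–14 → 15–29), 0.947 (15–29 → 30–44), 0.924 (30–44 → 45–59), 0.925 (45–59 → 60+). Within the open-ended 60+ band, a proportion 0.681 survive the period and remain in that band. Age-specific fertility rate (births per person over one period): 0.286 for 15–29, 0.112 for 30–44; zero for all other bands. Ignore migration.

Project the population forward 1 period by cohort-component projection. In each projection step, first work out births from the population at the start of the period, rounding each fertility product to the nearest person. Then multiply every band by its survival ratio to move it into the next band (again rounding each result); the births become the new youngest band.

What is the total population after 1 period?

4373

Numbering the bands 1..5 from youngest to oldest:
— Period 1 —
Births: 1150 × 0.286 = 329  |  500 × 0.112 = 56 → total 385
Band 2: 950 × 0.946 = 899
Band 3: 1150 × 0.947 = 1089
Band 4: 500 × 0.924 = 462
Band 5: 1110 × 0.925 + 750 × 0.681 = 1027 + 511 = 1538
Population now: 0–14=385, 15–29=899, 30–44=1089, 45–59=462, 60+=1538
Total after period 1: 385 + 899 + 1089 + 462 + 1538 = 4373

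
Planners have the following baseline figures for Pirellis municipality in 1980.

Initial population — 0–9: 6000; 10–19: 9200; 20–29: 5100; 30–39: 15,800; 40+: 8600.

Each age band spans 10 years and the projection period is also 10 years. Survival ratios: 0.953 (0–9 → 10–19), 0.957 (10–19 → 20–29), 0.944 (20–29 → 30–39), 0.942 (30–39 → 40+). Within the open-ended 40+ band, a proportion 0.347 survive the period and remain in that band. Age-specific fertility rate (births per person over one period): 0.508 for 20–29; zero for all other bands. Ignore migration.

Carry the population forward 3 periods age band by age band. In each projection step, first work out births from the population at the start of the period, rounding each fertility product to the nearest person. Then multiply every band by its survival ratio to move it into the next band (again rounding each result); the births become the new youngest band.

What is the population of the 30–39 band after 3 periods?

5166

— Period 1 —
Births: 5100 * 0.508 = 2591
10–19: 6000 * 0.953 = 5718
20–29: 9200 * 0.957 = 8804
30–39: 5100 * 0.944 = 4814
40+: 15800 * 0.942 + 8600 * 0.347 = 14884 + 2984 = 17868
End of period: [2591, 5718, 8804, 4814, 17868]
— Period 2 —
Births: 8804 * 0.508 = 4472
10–19: 2591 * 0.953 = 2469
20–29: 5718 * 0.957 = 5472
30–39: 8804 * 0.944 = 8311
40+: 4814 * 0.942 + 17868 * 0.347 = 4535 + 6200 = 10735
End of period: [4472, 2469, 5472, 8311, 10735]
— Period 3 —
Births: 5472 * 0.508 = 2780
10–19: 4472 * 0.953 = 4262
20–29: 2469 * 0.957 = 2363
30–39: 5472 * 0.944 = 5166
40+: 8311 * 0.942 + 10735 * 0.347 = 7829 + 3725 = 11554
End of period: [2780, 4262, 2363, 5166, 11554]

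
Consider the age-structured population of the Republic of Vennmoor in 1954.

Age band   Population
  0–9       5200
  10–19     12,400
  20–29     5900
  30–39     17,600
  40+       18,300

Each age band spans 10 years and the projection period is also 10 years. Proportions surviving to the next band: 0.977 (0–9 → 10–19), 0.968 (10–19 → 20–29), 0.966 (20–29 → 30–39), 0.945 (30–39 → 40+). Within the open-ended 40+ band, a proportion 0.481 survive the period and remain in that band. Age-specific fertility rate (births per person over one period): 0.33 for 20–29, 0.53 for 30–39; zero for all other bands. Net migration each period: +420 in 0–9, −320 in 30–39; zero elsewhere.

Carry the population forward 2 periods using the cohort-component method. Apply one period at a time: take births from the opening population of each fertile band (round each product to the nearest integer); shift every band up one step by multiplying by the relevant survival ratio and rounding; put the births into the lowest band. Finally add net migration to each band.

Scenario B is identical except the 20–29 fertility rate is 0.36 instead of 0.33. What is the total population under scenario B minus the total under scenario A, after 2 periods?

(Groups numbered youngest = 1 to oldest = 5.)
— Period 1 —
Births: 5900 * 0.33 = 1947, 17600 * 0.53 = 9328 — total 11275
Group 2: 5200 * 0.977 = 5080
Group 3: 12400 * 0.968 = 12003
Group 4: 5900 * 0.966 = 5699
Group 5: 17600 * 0.945 + 18300 * 0.481 = 16632 + 8802 = 25434
Net migration: Group 1 + 420 → 11695; Group 4 − 320 → 5379
End of period: [11695, 5080, 12003, 5379, 25434]
— Period 2 —
Births: 12003 * 0.33 = 3961, 5379 * 0.53 = 2851 — total 6812
Group 2: 11695 * 0.977 = 11426
Group 3: 5080 * 0.968 = 4917
Group 4: 12003 * 0.966 = 11595
Group 5: 5379 * 0.945 + 25434 * 0.481 = 5083 + 12234 = 17317
Net migration: Group 1 + 420 → 7232; Group 4 − 320 → 11275
End of period: [7232, 11426, 4917, 11275, 17317]
Scenario A total after 2 periods: 52167
Scenario B projection —
— Period 1 —
Births: 5900 * 0.36 = 2124, 17600 * 0.53 = 9328 — total 11452
Group 2: 5200 * 0.977 = 5080
Group 3: 12400 * 0.968 = 12003
Group 4: 5900 * 0.966 = 5699
Group 5: 17600 * 0.945 + 18300 * 0.481 = 16632 + 8802 = 25434
Net migration: Group 1 + 420 → 11872; Group 4 − 320 → 5379
End of period: [11872, 5080, 12003, 5379, 25434]
— Period 2 —
Births: 12003 * 0.36 = 4321, 5379 * 0.53 = 2851 — total 7172
Group 2: 11872 * 0.977 = 11599
Group 3: 5080 * 0.968 = 4917
Group 4: 12003 * 0.966 = 11595
Group 5: 5379 * 0.945 + 25434 * 0.481 = 5083 + 12234 = 17317
Net migration: Group 1 + 420 → 7592; Group 4 − 320 → 11275
End of period: [7592, 11599, 4917, 11275, 17317]
Scenario B total after 2 periods: 52700
Difference B − A = 52700 − 52167 = 533

533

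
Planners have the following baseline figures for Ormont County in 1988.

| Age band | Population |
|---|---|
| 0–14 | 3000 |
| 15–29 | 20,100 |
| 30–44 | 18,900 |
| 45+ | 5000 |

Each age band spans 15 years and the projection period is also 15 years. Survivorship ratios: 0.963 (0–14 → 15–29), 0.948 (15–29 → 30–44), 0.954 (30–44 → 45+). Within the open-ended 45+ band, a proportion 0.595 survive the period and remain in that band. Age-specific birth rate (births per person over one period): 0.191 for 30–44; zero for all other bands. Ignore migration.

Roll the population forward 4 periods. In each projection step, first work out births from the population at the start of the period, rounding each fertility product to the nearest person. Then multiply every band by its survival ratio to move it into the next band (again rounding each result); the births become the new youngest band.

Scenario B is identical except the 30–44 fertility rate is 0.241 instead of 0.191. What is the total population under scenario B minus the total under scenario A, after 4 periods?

2198

[period 1]
Births: 18900 × 0.191 = 3610
15–29: 3000 × 0.963 = 2889
30–44: 20100 × 0.948 = 19055
45+: 18900 × 0.954 + 5000 × 0.595 = 18031 + 2975 = 21006
End of period: [3610, 2889, 19055, 21006]
[period 2]
Births: 19055 × 0.191 = 3640
15–29: 3610 × 0.963 = 3476
30–44: 2889 × 0.948 = 2739
45+: 19055 × 0.954 + 21006 × 0.595 = 18178 + 12499 = 30677
End of period: [3640, 3476, 2739, 30677]
[period 3]
Births: 2739 × 0.191 = 523
15–29: 3640 × 0.963 = 3505
30–44: 3476 × 0.948 = 3295
45+: 2739 × 0.954 + 30677 × 0.595 = 2613 + 18253 = 20866
End of period: [523, 3505, 3295, 20866]
[period 4]
Births: 3295 × 0.191 = 629
15–29: 523 × 0.963 = 504
30–44: 3505 × 0.948 = 3323
45+: 3295 × 0.954 + 20866 × 0.595 = 3143 + 12415 = 15558
End of period: [629, 504, 3323, 15558]
Scenario A total after 4 periods: 20014
Scenario B projection —
[period 1]
Births: 18900 × 0.241 = 4555
15–29: 3000 × 0.963 = 2889
30–44: 20100 × 0.948 = 19055
45+: 18900 × 0.954 + 5000 × 0.595 = 18031 + 2975 = 21006
End of period: [4555, 2889, 19055, 21006]
[period 2]
Births: 19055 × 0.241 = 4592
15–29: 4555 × 0.963 = 4386
30–44: 2889 × 0.948 = 2739
45+: 19055 × 0.954 + 21006 × 0.595 = 18178 + 12499 = 30677
End of period: [4592, 4386, 2739, 30677]
[period 3]
Births: 2739 × 0.241 = 660
15–29: 4592 × 0.963 = 4422
30–44: 4386 × 0.948 = 4158
45+: 2739 × 0.954 + 30677 × 0.595 = 2613 + 18253 = 20866
End of period: [660, 4422, 4158, 20866]
[period 4]
Births: 4158 × 0.241 = 1002
15–29: 660 × 0.963 = 636
30–44: 4422 × 0.948 = 4192
45+: 4158 × 0.954 + 20866 × 0.595 = 3967 + 12415 = 16382
End of period: [1002, 636, 4192, 16382]
Scenario B total after 4 periods: 22212
Difference B − A = 22212 − 20014 = 2198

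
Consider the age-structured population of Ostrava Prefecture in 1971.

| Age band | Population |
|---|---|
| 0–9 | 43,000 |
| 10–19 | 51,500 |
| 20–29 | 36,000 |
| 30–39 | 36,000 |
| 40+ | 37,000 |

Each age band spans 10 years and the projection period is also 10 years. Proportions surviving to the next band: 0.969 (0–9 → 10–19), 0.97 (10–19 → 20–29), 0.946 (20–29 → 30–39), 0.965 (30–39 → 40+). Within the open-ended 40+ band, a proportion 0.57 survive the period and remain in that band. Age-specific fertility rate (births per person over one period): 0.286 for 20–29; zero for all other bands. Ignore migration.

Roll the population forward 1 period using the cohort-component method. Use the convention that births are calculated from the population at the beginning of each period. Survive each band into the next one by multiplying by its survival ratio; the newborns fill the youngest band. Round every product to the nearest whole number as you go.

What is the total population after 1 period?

[period 1]
Births: 36000 × 0.286 = 10296
10–19: 43000 × 0.969 = 41667
20–29: 51500 × 0.97 = 49955
30–39: 36000 × 0.946 = 34056
40+: 36000 × 0.965 + 37000 × 0.57 = 34740 + 21090 = 55830
→ [10296, 41667, 49955, 34056, 55830]
Total after period 1: 10296 + 41667 + 49955 + 34056 + 55830 = 191804

191804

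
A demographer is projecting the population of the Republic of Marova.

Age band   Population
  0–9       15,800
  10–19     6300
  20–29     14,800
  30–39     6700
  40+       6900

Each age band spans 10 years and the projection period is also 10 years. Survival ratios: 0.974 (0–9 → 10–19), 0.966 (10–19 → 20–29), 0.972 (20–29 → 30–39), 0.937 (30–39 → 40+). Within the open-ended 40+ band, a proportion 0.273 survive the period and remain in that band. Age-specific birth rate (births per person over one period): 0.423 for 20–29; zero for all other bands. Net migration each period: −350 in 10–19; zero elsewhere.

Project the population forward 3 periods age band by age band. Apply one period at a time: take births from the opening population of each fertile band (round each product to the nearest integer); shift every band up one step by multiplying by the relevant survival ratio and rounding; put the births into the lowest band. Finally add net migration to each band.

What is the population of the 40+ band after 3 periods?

9831

Numbering the bands 1..5 from youngest to oldest:
Period 1:
Births: 14800 × 0.423 = 6260
Band 2: 15800 × 0.974 = 15389
Band 3: 6300 × 0.966 = 6086
Band 4: 14800 × 0.972 = 14386
Band 5: 6700 × 0.937 + 6900 × 0.273 = 6278 + 1884 = 8162
Net migration: Band 2 − 350 → 15039
End of period: [6260, 15039, 6086, 14386, 8162]
Period 2:
Births: 6086 × 0.423 = 2574
Band 2: 6260 × 0.974 = 6097
Band 3: 15039 × 0.966 = 14528
Band 4: 6086 × 0.972 = 5916
Band 5: 14386 × 0.937 + 8162 × 0.273 = 13480 + 2228 = 15708
Net migration: Band 2 − 350 → 5747
End of period: [2574, 5747, 14528, 5916, 15708]
Period 3:
Births: 14528 × 0.423 = 6145
Band 2: 2574 × 0.974 = 2507
Band 3: 5747 × 0.966 = 5552
Band 4: 14528 × 0.972 = 14121
Band 5: 5916 × 0.937 + 15708 × 0.273 = 5543 + 4288 = 9831
Net migration: Band 2 − 350 → 2157
End of period: [6145, 2157, 5552, 14121, 9831]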